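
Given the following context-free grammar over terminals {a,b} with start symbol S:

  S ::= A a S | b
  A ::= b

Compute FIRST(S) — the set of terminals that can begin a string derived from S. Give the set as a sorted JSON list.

FIRST sets, iterate to fixpoint:
[1]
  A via A→b: +{b}
  S via S→A a S: +{b}
  FIRST[S]={b}  FIRST[A]={b}
[2] done
  FIRST[S]={b}  FIRST[A]={b}

FIRST(S) = ["b"]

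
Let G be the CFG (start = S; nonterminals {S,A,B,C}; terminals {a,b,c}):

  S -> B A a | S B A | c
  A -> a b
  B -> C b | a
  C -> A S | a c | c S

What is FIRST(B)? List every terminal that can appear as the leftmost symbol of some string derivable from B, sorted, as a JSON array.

FIRST iteration:
iter 1:
  A via A→a b: +{a}
  B via B→a: +{a}
  C via C→A S: +{a}
  C via C→c S: +{c}
  S via S→B A a: +{a}
  S via S→c: +{c}
  S: {a,c}  A: {a}  B: {a}  C: {a,c}
iter 2:
  B via B→C b: +{c}
  S: {a,c}  A: {a}  B: {a,c}  C: {a,c}
iter 3: (stable)
  S: {a,c}  A: {a}  B: {a,c}  C: {a,c}

FIRST(B) = ["a", "c"]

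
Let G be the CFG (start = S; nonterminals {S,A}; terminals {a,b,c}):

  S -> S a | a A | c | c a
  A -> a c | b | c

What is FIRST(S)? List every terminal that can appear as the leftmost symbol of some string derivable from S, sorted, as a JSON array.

FIRST iteration:
iter 1:
  A via A→a c: +{a}
  A via A→b: +{b}
  A via A→c: +{c}
  S via S→a A: +{a}
  S via S→c: +{c}
  FIRST[S]={a,c}  FIRST[A]={a,b,c}
iter 2: done
  FIRST[S]={a,c}  FIRST[A]={a,b,c}

FIRST(S) = ["a", "c"]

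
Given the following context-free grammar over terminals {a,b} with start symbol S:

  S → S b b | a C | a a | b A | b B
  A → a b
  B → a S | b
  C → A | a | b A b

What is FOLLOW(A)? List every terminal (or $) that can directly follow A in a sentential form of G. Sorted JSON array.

FIRST sets, iterate to fixpoint:
iter 1:
  A via A→a b: +{a}
  B via B→a S: +{a}
  B via B→b: +{b}
  C via C→A: +{a}
  C via C→b A b: +{b}
  S via S→a C: +{a}
  S via S→b A: +{b}
  FIRST[S]={a,b}  FIRST[A]={a}  FIRST[B]={a,b}  FIRST[C]={a,b}
iter 2: — fixpoint
  FIRST[S]={a,b}  FIRST[A]={a}  FIRST[B]={a,b}  FIRST[C]={a,b}

FOLLOW sets:
FOLLOW(S) := {$}
[1]
  C→b A b: FOLLOW(A) ⊇ FIRST(b) = {b}; new: +{b}
  S→S b b: FOLLOW(S) ⊇ FIRST(b) = {b}; new: +{b}
  S→a C: FOLLOW(C) ⊇ FOLLOW(S) ⊇ {$,b}; new: +{$,b}
  S→b A: FOLLOW(A) ⊇ FOLLOW(S) ⊇ {$,b}; new: +{$}
  S→b B: FOLLOW(B) ⊇ FOLLOW(S) ⊇ {$,b}; new: +{$,b}
  FOLLOW(S)={$,b}  FOLLOW(A)={$,b}  FOLLOW(B)={$,b}  FOLLOW(C)={$,b}
[2] (stable)
  FOLLOW(S)={$,b}  FOLLOW(A)={$,b}  FOLLOW(B)={$,b}  FOLLOW(C)={$,b}

FOLLOW(A) = ["$", "b"]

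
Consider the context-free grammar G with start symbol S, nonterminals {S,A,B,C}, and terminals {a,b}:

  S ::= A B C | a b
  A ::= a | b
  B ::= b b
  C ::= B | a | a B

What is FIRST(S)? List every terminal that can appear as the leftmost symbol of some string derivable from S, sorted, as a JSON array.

Compute FIRST by fixpoint:
[1]
  A via A→a: +{a}
  A via A→b: +{b}
  B via B→b b: +{b}
  C via C→B: +{b}
  C via C→a: +{a}
  S via S→A B C: +{a,b}
  FIRST[S]={a,b}  FIRST[A]={a,b}  FIRST[B]={b}  FIRST[C]={a,b}
[2] (stable)
  FIRST[S]={a,b}  FIRST[A]={a,b}  FIRST[B]={b}  FIRST[C]={a,b}

FIRST(S) = ["a", "b"]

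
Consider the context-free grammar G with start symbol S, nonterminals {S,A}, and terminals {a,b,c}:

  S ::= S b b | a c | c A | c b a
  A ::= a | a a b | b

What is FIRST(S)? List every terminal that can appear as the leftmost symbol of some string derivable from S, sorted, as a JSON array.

FIRST iteration:
pass 1:
  A via A→a: +{a}
  A via A→b: +{b}
  S via S→a c: +{a}
  S via S→c A: +{c}
  FIRST(S)={a,c}  FIRST(A)={a,b}
pass 2: (stable)
  FIRST(S)={a,c}  FIRST(A)={a,b}

FIRST(S) = ["a", "c"]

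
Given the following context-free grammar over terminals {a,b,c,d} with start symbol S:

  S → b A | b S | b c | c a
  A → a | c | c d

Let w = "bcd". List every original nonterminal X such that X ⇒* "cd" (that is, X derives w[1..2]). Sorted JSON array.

Convert to CNF:
  S -> T0 T3 | T2 A | T2 S | T2 T0
  A -> T0 T1 | a | c
  T0 -> c
  T1 -> d
  T2 -> b
  T3 -> a

CYK fill — only the sub-triangle for w[1..2]:
  T[1,1] 'c' = {A,T0}  orig:{A}
  T[2,2] 'd' = {T1}  orig:{}
  T[1,2] 'cd' = {A}

Original NTs in T[1,2] deriving "cd": ["A"]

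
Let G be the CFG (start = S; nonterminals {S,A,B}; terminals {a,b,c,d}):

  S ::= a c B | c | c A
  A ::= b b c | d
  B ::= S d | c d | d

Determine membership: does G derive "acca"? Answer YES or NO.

CNF form of G:
  S -> T1 A | T3 X5 | c
  A -> T0 X4 | d
  B -> S T2 | T1 T2 | d
  T0 -> b
  T1 -> c
  T2 -> d
  T3 -> a
  X4 -> T0 T1
  X5 -> T1 B

Fill CYK table bottom-up:
  [0..0]={T3}  "a"  orig:{}
  [1..1]={S,T1}  "c"  orig:{S}
  [2..2]={S,T1}  "c"  orig:{S}
  [3..3]={T3}  "a"  orig:{}
  [0..1]=∅  "ac"
  [1..2]=∅  "cc"
  [2..3]=∅  "ca"
  [0..2]=∅  "acc"
  [1..3]=∅  "cca"
  [0..3]=∅  "acca"

S ∉ T[0,3] ⇒ NO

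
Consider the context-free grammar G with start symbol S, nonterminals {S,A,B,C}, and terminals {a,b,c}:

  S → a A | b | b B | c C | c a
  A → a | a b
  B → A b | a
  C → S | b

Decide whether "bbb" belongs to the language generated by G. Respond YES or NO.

Convert to CNF:
  S -> T0 A | T1 B | T2 C | T2 T0 | b
  A -> T0 T1 | a
  B -> A T1 | a
  C -> T0 A | T1 B | T2 C | T2 T0 | b
  T0 -> a
  T1 -> b
  T2 -> c

Fill CYK table bottom-up:
  T[0,0] 'b' = {C,S,T1}  orig:{C,S}
  T[1,1] 'b' = {C,S,T1}  orig:{C,S}
  T[2,2] 'b' = {C,S,T1}  orig:{C,S}
  T[0,1] 'bb' = ∅
  T[1,2] 'bb' = ∅
  T[0,2] 'bbb' = ∅

S ∉ T[0,2] ⇒ NO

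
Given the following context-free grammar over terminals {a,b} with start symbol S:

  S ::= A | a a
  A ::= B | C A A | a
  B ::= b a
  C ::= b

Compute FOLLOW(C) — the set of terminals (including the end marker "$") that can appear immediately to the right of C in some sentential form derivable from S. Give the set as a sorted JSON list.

FIRST iteration:
pass 1:
  A via A→a: +{a}
  B via B→b a: +{b}
  C via C→b: +{b}
  S via S→A: +{a}
  S: {a}  A: {a}  B: {b}  C: {b}
pass 2:
  A via A→B: +{b}
  S via S→A: +{b}
  S: {a,b}  A: {a,b}  B: {b}  C: {b}
pass 3: (stable)
  S: {a,b}  A: {a,b}  B: {b}  C: {b}

Compute FOLLOW by fixpoint:
FOLLOW(S) := {$}
iter 1:
  A→C A A: FOLLOW(C) ⊇ FIRST(A) = {a,b}; new: +{a,b}
  A→C A A: FOLLOW(A) ⊇ FIRST(A) = {a,b}; new: +{a,b}
  S→A: FOLLOW(A) ⊇ FOLLOW(S) ⊇ {$}; new: +{$}
  FOLLOW(S)={$}  FOLLOW(A)={$,a,b}  FOLLOW(B)={}  FOLLOW(C)={a,b}
iter 2:
  A→B: FOLLOW(B) ⊇ FOLLOW(A) ⊇ {$,a,b}; new: +{$,a,b}
  FOLLOW(S)={$}  FOLLOW(A)={$,a,b}  FOLLOW(B)={$,a,b}  FOLLOW(C)={a,b}
iter 3: (no change)
  FOLLOW(S)={$}  FOLLOW(A)={$,a,b}  FOLLOW(B)={$,a,b}  FOLLOW(C)={a,b}

FOLLOW(C) = ["a", "b"]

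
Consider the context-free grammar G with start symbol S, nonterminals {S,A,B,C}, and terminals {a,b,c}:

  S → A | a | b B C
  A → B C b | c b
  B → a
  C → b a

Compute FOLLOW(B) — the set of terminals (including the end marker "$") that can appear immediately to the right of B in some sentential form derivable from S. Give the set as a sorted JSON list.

FIRST iteration:
iter 1:
  A via A→c b: +{c}
  B via B→a: +{a}
  C via C→b a: +{b}
  S via S→A: +{c}
  S via S→a: +{a}
  S via S→b B C: +{b}
  FIRST[S]={a,b,c}  FIRST[A]={c}  FIRST[B]={a}  FIRST[C]={b}
iter 2:
  A via A→B C b: +{a}
  FIRST[S]={a,b,c}  FIRST[A]={a,c}  FIRST[B]={a}  FIRST[C]={b}
iter 3: done
  FIRST[S]={a,b,c}  FIRST[A]={a,c}  FIRST[B]={a}  FIRST[C]={b}

Compute FOLLOW by fixpoint:
initialize: $ ∈ FOLLOW(S)
[1]
  A→B C b: FOLLOW(B) ⊇ FIRST(C) = {b}; new: +{b}
  A→B C b: FOLLOW(C) ⊇ FIRST(b) = {b}; new: +{b}
  S→A: FOLLOW(A) ⊇ FOLLOW(S) ⊇ {$}; new: +{$}
  S→b B C: FOLLOW(C) ⊇ FOLLOW(S) ⊇ {$}; new: +{$}
  FOLLOW[S]={$}  FOLLOW[A]={$}  FOLLOW[B]={b}  FOLLOW[C]={$,b}
[2] (no change)
  FOLLOW[S]={$}  FOLLOW[A]={$}  FOLLOW[B]={b}  FOLLOW[C]={$,b}

FOLLOW(B) = ["b"]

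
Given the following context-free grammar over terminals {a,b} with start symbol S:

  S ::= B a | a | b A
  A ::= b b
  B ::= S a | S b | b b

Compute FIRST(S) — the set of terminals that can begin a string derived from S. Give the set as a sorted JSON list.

FIRST iteration:
iter 1:
  A via A→b b: +{b}
  B via B→b b: +{b}
  S via S→B a: +{b}
  S via S→a: +{a}
  FIRST(S)={a,b}  FIRST(A)={b}  FIRST(B)={b}
iter 2:
  B via B→S a: +{a}
  FIRST(S)={a,b}  FIRST(A)={b}  FIRST(B)={a,b}
iter 3: — fixpoint
  FIRST(S)={a,b}  FIRST(A)={b}  FIRST(B)={a,b}

FIRST(S) = ["a", "b"]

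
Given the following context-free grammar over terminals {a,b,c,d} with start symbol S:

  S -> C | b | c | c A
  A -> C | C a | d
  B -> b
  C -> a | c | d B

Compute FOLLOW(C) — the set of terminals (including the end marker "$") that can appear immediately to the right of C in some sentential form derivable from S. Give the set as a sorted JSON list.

FIRST sets, iterate to fixpoint:
pass 1:
  A via A→d: +{d}
  B via B→b: +{b}
  C via C→a: +{a}
  C via C→c: +{c}
  C via C→d B: +{d}
  S via S→C: +{a,c,d}
  S via S→b: +{b}
  S: {a,b,c,d}  A: {d}  B: {b}  C: {a,c,d}
pass 2:
  A via A→C: +{a,c}
  S: {a,b,c,d}  A: {a,c,d}  B: {b}  C: {a,c,d}
pass 3: (stable)
  S: {a,b,c,d}  A: {a,c,d}  B: {b}  C: {a,c,d}

Compute FOLLOW by fixpoint:
seed FOLLOW(S) with $
iter 1:
  A→C a: FOLLOW(C) ⊇ FIRST(a) = {a}; new: +{a}
  C→d B: FOLLOW(B) ⊇ FOLLOW(C) ⊇ {a}; new: +{a}
  S→C: FOLLOW(C) ⊇ FOLLOW(S) ⊇ {$}; new: +{$}
  S→c A: FOLLOW(A) ⊇ FOLLOW(S) ⊇ {$}; new: +{$}
  FOLLOW(S)={$}  FOLLOW(A)={$}  FOLLOW(B)={a}  FOLLOW(C)={$,a}
iter 2:
  C→d B: FOLLOW(B) ⊇ FOLLOW(C) ⊇ {$,a}; new: +{$}
  FOLLOW(S)={$}  FOLLOW(A)={$}  FOLLOW(B)={$,a}  FOLLOW(C)={$,a}
iter 3: — fixpoint
  FOLLOW(S)={$}  FOLLOW(A)={$}  FOLLOW(B)={$,a}  FOLLOW(C)={$,a}

FOLLOW(C) = ["$", "a"]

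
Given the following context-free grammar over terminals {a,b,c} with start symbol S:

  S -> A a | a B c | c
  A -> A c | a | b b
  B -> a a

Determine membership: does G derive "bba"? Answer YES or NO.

Convert to CNF:
  S -> A T2 | T2 X3 | c
  A -> A T0 | T1 T1 | a
  B -> T2 T2
  T0 -> c
  T1 -> b
  T2 -> a
  X3 -> B T0

Fill CYK table bottom-up:
  T[0,0] 'b' = {T1}  orig:{}
  T[1,1] 'b' = {T1}  orig:{}
  T[2,2] 'a' = {A,T2}  orig:{A}
  T[0,1] 'bb' = {A}
  T[1,2] 'ba' = ∅
  T[0,2] 'bba' = {S}

S ∈ T[0,2] ⇒ YES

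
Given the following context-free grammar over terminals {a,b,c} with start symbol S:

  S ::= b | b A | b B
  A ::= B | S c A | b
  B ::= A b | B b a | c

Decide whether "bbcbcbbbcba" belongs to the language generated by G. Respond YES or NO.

CNF form of G:
  S -> T0 A | T0 B | b
  A -> A T0 | B X3 | S X4 | b | c
  B -> A T0 | B X5 | c
  T0 -> b
  T1 -> a
  T2 -> c
  X3 -> T0 T1
  X4 -> T2 A
  X5 -> T0 T1

Fill CYK table bottom-up:
  cell(0,0) b: {A,S,T0}  orig:{A,S}
  cell(1,1) b: {A,S,T0}  orig:{A,S}
  cell(2,2) c: {A,B,T2}  orig:{A,B}
  cell(3,3) b: {A,S,T0}  orig:{A,S}
  cell(4,4) c: {A,B,T2}  orig:{A,B}
  cell(5,5) b: {A,S,T0}  orig:{A,S}
  cell(6,6) b: {A,S,T0}  orig:{A,S}
  cell(7,7) b: {A,S,T0}  orig:{A,S}
  cell(8,8) c: {A,B,T2}  orig:{A,B}
  cell(9,9) b: {A,S,T0}  orig:{A,S}
  cell(10,10) a: {T1}  orig:{}
  cell(0,1) bb: {A,B,S}
  cell(1,2) bc: {S}
  cell(2,3) cb: {A,B,X4}  orig:{A,B}
  cell(3,4) bc: {S}
  cell(4,5) cb: {A,B,X4}  orig:{A,B}
  cell(5,6) bb: {A,B,S}
  cell(6,7) bb: {A,B,S}
  cell(7,8) bc: {S}
  cell(8,9) cb: {A,B,X4}  orig:{A,B}
  cell(9,10) ba: {X3,X5}  orig:{}
  cell(0,2) bbc: ∅
  cell(1,3) bcb: {A,S}
  cell(2,4) cbc: ∅
  cell(3,5) bcb: {A,S}
  cell(4,6) cbb: {A,B,X4}  orig:{A,B}
  cell(5,7) bbb: {A,B,S}
  cell(6,8) bbc: ∅
  cell(7,9) bcb: {A,S}
  cell(8,10) cba: {A,B}
  cell(0,3) bbcb: {A,S}
  cell(1,4) bcbc: ∅
  cell(2,5) cbcb: {X4}  orig:{}
  cell(3,6) bcbb: {A,B,S}
  cell(4,7) cbbb: {A,B,X4}  orig:{A,B}
  cell(5,8) bbbc: ∅
  cell(6,9) bbcb: {A,S}
  cell(7,10) bcba: {S}
  cell(0,4) bbcbc: ∅
  cell(1,5) bcbcb: {A}
  cell(2,6) cbcbb: {X4}  orig:{}
  cell(3,7) bcbbb: {A,B,S}
  cell(4,8) cbbbc: ∅
  cell(5,9) bbbcb: {A,S}
  cell(6,10) bbcba: ∅
  cell(0,5) bbcbcb: {A,S}
  cell(1,6) bcbcbb: {A,B}
  cell(2,7) cbcbbb: {X4}  orig:{}
  cell(3,8) bcbbbc: ∅
  cell(4,9) cbbbcb: {X4}  orig:{}
  cell(5,10) bbbcba: ∅
  cell(0,6) bbcbcbb: {A,B,S}
  cell(1,7) bcbcbbb: {A,B}
  cell(2,8) cbcbbbc: ∅
  cell(3,9) bcbbbcb: {A}
  cell(4,10) cbbbcba: ∅
  cell(0,7) bbcbcbbb: {A,B,S}
  cell(1,8) bcbcbbbc: ∅
  cell(2,9) cbcbbbcb: {X4}  orig:{}
  cell(3,10) bcbbbcba: ∅
  cell(0,8) bbcbcbbbc: ∅
  cell(1,9) bcbcbbbcb: {A}
  cell(2,10) cbcbbbcba: ∅
  cell(0,9) bbcbcbbbcb: {A,S}
  cell(1,10) bcbcbbbcba: ∅
  cell(0,10) bbcbcbbbcba: ∅

S ∉ T[0,10] ⇒ NO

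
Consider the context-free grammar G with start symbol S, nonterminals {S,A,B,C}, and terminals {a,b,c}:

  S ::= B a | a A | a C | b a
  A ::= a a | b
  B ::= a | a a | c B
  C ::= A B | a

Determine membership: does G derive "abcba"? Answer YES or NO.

Convert to CNF:
  S -> B T0 | T0 A | T0 C | T2 T0
  A -> T0 T0 | b
  B -> T0 T0 | T1 B | a
  C -> A B | a
  T0 -> a
  T1 -> c
  T2 -> b

Fill CYK table bottom-up:
  T[0,0] 'a' = {B,C,T0}  orig:{B,C}
  T[1,1] 'b' = {A,T2}  orig:{A}
  T[2,2] 'c' = {T1}  orig:{}
  T[3,3] 'b' = {A,T2}  orig:{A}
  T[4,4] 'a' = {B,C,T0}  orig:{B,C}
  T[0,1] 'ab' = {S}
  T[1,2] 'bc' = ∅
  T[2,3] 'cb' = ∅
  T[3,4] 'ba' = {C,S}
  T[0,2] 'abc' = ∅
  T[1,3] 'bcb' = ∅
  T[2,4] 'cba' = ∅
  T[0,3] 'abcb' = ∅
  T[1,4] 'bcba' = ∅
  T[0,4] 'abcba' = ∅

S ∉ T[0,4] ⇒ NO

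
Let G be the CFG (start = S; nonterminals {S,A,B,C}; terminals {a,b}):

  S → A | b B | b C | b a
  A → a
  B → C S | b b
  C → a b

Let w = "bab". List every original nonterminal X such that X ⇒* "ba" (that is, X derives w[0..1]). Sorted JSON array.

CNF form of G:
  S -> T0 B | T0 C | T0 T1 | a
  A -> a
  B -> C S | T0 T0
  C -> T1 T0
  T0 -> b
  T1 -> a

Fill CYK table bottom-up (cells [i..j] with 0 ≤ i ≤ j ≤ 1 only):
  T[0,0] 'b' = {T0}  orig:{}
  T[1,1] 'a' = {A,S,T1}  orig:{A,S}
  T[0,1] 'ba' = {S}

Original NTs in T[0,1] deriving "ba": ["S"]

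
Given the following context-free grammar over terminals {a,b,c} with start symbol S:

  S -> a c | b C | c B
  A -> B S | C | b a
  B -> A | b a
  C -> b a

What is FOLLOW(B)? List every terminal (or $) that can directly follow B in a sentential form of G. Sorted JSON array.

FIRST iteration:
pass 1:
  A via A→b a: +{b}
  B via B→A: +{b}
  C via C→b a: +{b}
  S via S→a c: +{a}
  S via S→b C: +{b}
  S via S→c B: +{c}
  FIRST[S]={a,b,c}  FIRST[A]={b}  FIRST[B]={b}  FIRST[C]={b}
pass 2: (stable)
  FIRST[S]={a,b,c}  FIRST[A]={b}  FIRST[B]={b}  FIRST[C]={b}

FOLLOW sets:
initialize: $ ∈ FOLLOW(S)
round 1:
  A→B S: FOLLOW(B) ⊇ FIRST(S) = {a,b,c}; new: +{a,b,c}
  B→A: FOLLOW(A) ⊇ FOLLOW(B) ⊇ {a,b,c}; new: +{a,b,c}
  S→b C: FOLLOW(C) ⊇ FOLLOW(S) ⊇ {$}; new: +{$}
  S→c B: FOLLOW(B) ⊇ FOLLOW(S) ⊇ {$}; new: +{$}
  FOLLOW[S]={$}  FOLLOW[A]={a,b,c}  FOLLOW[B]={$,a,b,c}  FOLLOW[C]={$}
round 2:
  A→B S: FOLLOW(S) ⊇ FOLLOW(A) ⊇ {a,b,c}; new: +{a,b,c}
  A→C: FOLLOW(C) ⊇ FOLLOW(A) ⊇ {a,b,c}; new: +{a,b,c}
  B→A: FOLLOW(A) ⊇ FOLLOW(B) ⊇ {$,a,b,c}; new: +{$}
  FOLLOW[S]={$,a,b,c}  FOLLOW[A]={$,a,b,c}  FOLLOW[B]={$,a,b,c}  FOLLOW[C]={$,a,b,c}
round 3: — fixpoint
  FOLLOW[S]={$,a,b,c}  FOLLOW[A]={$,a,b,c}  FOLLOW[B]={$,a,b,c}  FOLLOW[C]={$,a,b,c}

FOLLOW(B) = ["$", "a", "b", "c"]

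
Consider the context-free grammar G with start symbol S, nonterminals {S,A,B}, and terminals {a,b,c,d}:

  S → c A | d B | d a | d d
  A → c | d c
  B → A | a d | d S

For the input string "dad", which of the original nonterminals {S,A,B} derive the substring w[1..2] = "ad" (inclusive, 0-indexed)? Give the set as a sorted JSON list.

CNF form of G:
  S -> T0 B | T0 T0 | T0 T2 | T1 A
  A -> T0 T1 | c
  B -> T0 S | T0 T1 | T2 T0 | c
  T0 -> d
  T1 -> c
  T2 -> a

CYK fill (cells [i..j] with 1 ≤ i ≤ j ≤ 2 only):
  [1..1]={T2}  "a"  orig:{}
  [2..2]={T0}  "d"  orig:{}
  [1..2]={B}  "ad"

Original NTs in T[1,2] deriving "ad": ["B"]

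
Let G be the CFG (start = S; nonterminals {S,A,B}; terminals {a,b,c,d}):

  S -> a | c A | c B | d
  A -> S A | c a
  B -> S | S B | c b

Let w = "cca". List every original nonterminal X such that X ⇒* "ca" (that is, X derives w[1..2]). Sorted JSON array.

CNF form of G:
  S -> T0 A | T0 B | a | d
  A -> S A | T0 T1
  B -> S B | T0 A | T0 B | T0 T2 | a | d
  T0 -> c
  T1 -> a
  T2 -> b

Fill CYK table bottom-up — only the sub-triangle for w[1..2]:
  cell(1,1) c: {T0}  orig:{}
  cell(2,2) a: {B,S,T1}  orig:{B,S}
  cell(1,2) ca: {A,B,S}

Original NTs in T[1,2] deriving "ca": ["A", "B", "S"]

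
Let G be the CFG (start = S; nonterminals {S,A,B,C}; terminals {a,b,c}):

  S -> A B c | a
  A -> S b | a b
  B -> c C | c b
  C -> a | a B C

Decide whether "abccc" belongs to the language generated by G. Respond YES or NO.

CNF form of G:
  S -> A X4 | a
  A -> S T0 | T1 T0
  B -> T2 C | T2 T0
  C -> T1 X3 | a
  T0 -> b
  T1 -> a
  T2 -> c
  X3 -> B C
  X4 -> B T2

CYK table (by increasing span):
  [0..0]={C,S,T1}  "a"  orig:{C,S}
  [1..1]={T0}  "b"  orig:{}
  [2..2]={T2}  "c"  orig:{}
  [3..3]={T2}  "c"  orig:{}
  [4..4]={T2}  "c"  orig:{}
  [0..1]={A}  "ab"
  [1..2]=∅  "bc"
  [2..3]=∅  "cc"
  [3..4]=∅  "cc"
  [0..2]=∅  "abc"
  [1..3]=∅  "bcc"
  [2..4]=∅  "ccc"
  [0..3]=∅  "abcc"
  [1..4]=∅  "bccc"
  [0..4]=∅  "abccc"

S ∉ T[0,4] ⇒ NO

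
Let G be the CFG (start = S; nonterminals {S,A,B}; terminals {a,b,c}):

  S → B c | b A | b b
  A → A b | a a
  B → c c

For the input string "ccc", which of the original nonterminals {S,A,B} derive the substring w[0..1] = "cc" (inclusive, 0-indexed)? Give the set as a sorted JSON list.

Convert to CNF:
  S -> B T2 | T0 A | T0 T0
  A -> A T0 | T1 T1
  B -> T2 T2
  T0 -> b
  T1 -> a
  T2 -> c

CYK fill (cells [i..j] with 0 ≤ i ≤ j ≤ 1 only):
  [0..0]={T2}  "c"  orig:{}
  [1..1]={T2}  "c"  orig:{}
  [0..1]={B}  "cc"

Original NTs in T[0,1] deriving "cc": ["B"]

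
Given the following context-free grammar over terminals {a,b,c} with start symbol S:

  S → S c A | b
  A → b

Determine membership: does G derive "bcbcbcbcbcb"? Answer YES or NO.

Convert to CNF:
  S -> S X1 | b
  A -> b
  T0 -> c
  X1 -> T0 A

CYK table (by increasing span):
  T[0,0] 'b' = {A,S}
  T[1,1] 'c' = {T0}  orig:{}
  T[2,2] 'b' = {A,S}
  T[3,3] 'c' = {T0}  orig:{}
  T[4,4] 'b' = {A,S}
  T[5,5] 'c' = {T0}  orig:{}
  T[6,6] 'b' = {A,S}
  T[7,7] 'c' = {T0}  orig:{}
  T[8,8] 'b' = {A,S}
  T[9,9] 'c' = {T0}  orig:{}
  T[10,10] 'b' = {A,S}
  T[0,1] 'bc' = ∅
  T[1,2] 'cb' = {X1}  orig:{}
  T[2,3] 'bc' = ∅
  T[3,4] 'cb' = {X1}  orig:{}
  T[4,5] 'bc' = ∅
  T[5,6] 'cb' = {X1}  orig:{}
  T[6,7] 'bc' = ∅
  T[7,8] 'cb' = {X1}  orig:{}
  T[8,9] 'bc' = ∅
  T[9,10] 'cb' = {X1}  orig:{}
  T[0,2] 'bcb' = {S}
  T[1,3] 'cbc' = ∅
  T[2,4] 'bcb' = {S}
  T[3,5] 'cbc' = ∅
  T[4,6] 'bcb' = {S}
  T[5,7] 'cbc' = ∅
  T[6,8] 'bcb' = {S}
  T[7,9] 'cbc' = ∅
  T[8,10] 'bcb' = {S}
  T[0,3] 'bcbc' = ∅
  T[1,4] 'cbcb' = ∅
  T[2,5] 'bcbc' = ∅
  T[3,6] 'cbcb' = ∅
  T[4,7] 'bcbc' = ∅
  T[5,8] 'cbcb' = ∅
  T[6,9] 'bcbc' = ∅
  T[7,10] 'cbcb' = ∅
  T[0,4] 'bcbcb' = {S}
  T[1,5] 'cbcbc' = ∅
  T[2,6] 'bcbcb' = {S}
  T[3,7] 'cbcbc' = ∅
  T[4,8] 'bcbcb' = {S}
  T[5,9] 'cbcbc' = ∅
  T[6,10] 'bcbcb' = {S}
  T[0,5] 'bcbcbc' = ∅
  T[1,6] 'cbcbcb' = ∅
  T[2,7] 'bcbcbc' = ∅
  T[3,8] 'cbcbcb' = ∅
  T[4,9] 'bcbcbc' = ∅
  T[5,10] 'cbcbcb' = ∅
  T[0,6] 'bcbcbcb' = {S}
  T[1,7] 'cbcbcbc' = ∅
  T[2,8] 'bcbcbcb' = {S}
  T[3,9] 'cbcbcbc' = ∅
  T[4,10] 'bcbcbcb' = {S}
  T[0,7] 'bcbcbcbc' = ∅
  T[1,8] 'cbcbcbcb' = ∅
  T[2,9] 'bcbcbcbc' = ∅
  T[3,10] 'cbcbcbcb' = ∅
  T[0,8] 'bcbcbcbcb' = {S}
  T[1,9] 'cbcbcbcbc' = ∅
  T[2,10] 'bcbcbcbcb' = {S}
  T[0,9] 'bcbcbcbcbc' = ∅
  T[1,10] 'cbcbcbcbcb' = ∅
  T[0,10] 'bcbcbcbcbcb' = {S}

S ∈ T[0,10] ⇒ YES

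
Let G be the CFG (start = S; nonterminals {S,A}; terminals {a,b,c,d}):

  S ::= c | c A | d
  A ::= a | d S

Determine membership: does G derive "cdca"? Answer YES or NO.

CNF form of G:
  S -> T1 A | c | d
  A -> T0 S | a
  T0 -> d
  T1 -> c

CYK fill:
  cell(0,0) c: {S,T1}  orig:{S}
  cell(1,1) d: {S,T0}  orig:{S}
  cell(2,2) c: {S,T1}  orig:{S}
  cell(3,3) a: {A}
  cell(0,1) cd: ∅
  cell(1,2) dc: {A}
  cell(2,3) ca: {S}
  cell(0,2) cdc: {S}
  cell(1,3) dca: {A}
  cell(0,3) cdca: {S}

S ∈ T[0,3] ⇒ YES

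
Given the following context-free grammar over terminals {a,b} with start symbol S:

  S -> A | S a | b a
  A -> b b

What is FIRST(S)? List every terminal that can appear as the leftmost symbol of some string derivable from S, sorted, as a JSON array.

FIRST sets, iterate to fixpoint:
pass 1:
  A via A→b b: +{b}
  S via S→A: +{b}
  S: {b}  A: {b}
pass 2: (stable)
  S: {b}  A: {b}

FIRST(S) = ["b"]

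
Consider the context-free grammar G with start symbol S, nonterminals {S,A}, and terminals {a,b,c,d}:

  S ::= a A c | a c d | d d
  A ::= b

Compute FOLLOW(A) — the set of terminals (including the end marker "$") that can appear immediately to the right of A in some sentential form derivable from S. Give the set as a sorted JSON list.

Compute FIRST by fixpoint:
iter 1:
  A via A→b: +{b}
  S via S→a A c: +{a}
  S via S→d d: +{d}
  S: {a,d}  A: {b}
iter 2: — fixpoint
  S: {a,d}  A: {b}

Compute FOLLOW by fixpoint:
initialize: $ ∈ FOLLOW(S)
round 1:
  S→a A c: FOLLOW(A) ⊇ FIRST(c) = {c}; new: +{c}
  S: {$}  A: {c}
round 2: (stable)
  S: {$}  A: {c}

FOLLOW(A) = ["c"]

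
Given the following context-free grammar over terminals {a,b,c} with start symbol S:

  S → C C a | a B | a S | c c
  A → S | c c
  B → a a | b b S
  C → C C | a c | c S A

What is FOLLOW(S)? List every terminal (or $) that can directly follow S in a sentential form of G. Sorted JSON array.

Compute FIRST by fixpoint:
pass 1:
  A via A→c c: +{c}
  B via B→a a: +{a}
  B via B→b b S: +{b}
  C via C→a c: +{a}
  C via C→c S A: +{c}
  S via S→C C a: +{a,c}
  S: {a,c}  A: {c}  B: {a,b}  C: {a,c}
pass 2:
  A via A→S: +{a}
  S: {a,c}  A: {a,c}  B: {a,b}  C: {a,c}
pass 3: done
  S: {a,c}  A: {a,c}  B: {a,b}  C: {a,c}

Compute FOLLOW by fixpoint:
initialize: $ ∈ FOLLOW(S)
[1]
  C→C C: FOLLOW(C) ⊇ FIRST(C) = {a,c}; new: +{a,c}
  C→c S A: FOLLOW(S) ⊇ FIRST(A) = {a,c}; new: +{a,c}
  C→c S A: FOLLOW(A) ⊇ FOLLOW(C) ⊇ {a,c}; new: +{a,c}
  S→a B: FOLLOW(B) ⊇ FOLLOW(S) ⊇ {$,a,c}; new: +{$,a,c}
  FOLLOW(S)={$,a,c}  FOLLOW(A)={a,c}  FOLLOW(B)={$,a,c}  FOLLOW(C)={a,c}
[2] (stable)
  FOLLOW(S)={$,a,c}  FOLLOW(A)={a,c}  FOLLOW(B)={$,a,c}  FOLLOW(C)={a,c}

FOLLOW(S) = ["$", "a", "c"]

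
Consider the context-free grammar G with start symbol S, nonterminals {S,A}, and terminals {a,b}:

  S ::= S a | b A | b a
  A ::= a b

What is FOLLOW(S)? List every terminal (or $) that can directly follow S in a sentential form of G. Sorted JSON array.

FIRST sets, iterate to fixpoint:
pass 1:
  A via A→a b: +{a}
  S via S→b A: +{b}
  FIRST(S)={b}  FIRST(A)={a}
pass 2: done
  FIRST(S)={b}  FIRST(A)={a}

FOLLOW sets:
seed FOLLOW(S) with $
[1]
  S→S a: FOLLOW(S) ⊇ FIRST(a) = {a}; new: +{a}
  S→b A: FOLLOW(A) ⊇ FOLLOW(S) ⊇ {$,a}; new: +{$,a}
  FOLLOW[S]={$,a}  FOLLOW[A]={$,a}
[2] done
  FOLLOW[S]={$,a}  FOLLOW[A]={$,a}

FOLLOW(S) = ["$", "a"]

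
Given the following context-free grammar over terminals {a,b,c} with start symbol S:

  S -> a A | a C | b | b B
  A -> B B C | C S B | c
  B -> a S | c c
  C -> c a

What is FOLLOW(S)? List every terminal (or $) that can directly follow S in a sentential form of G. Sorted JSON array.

FIRST sets, iterate to fixpoint:
iter 1:
  A via A→c: +{c}
  B via B→a S: +{a}
  B via B→c c: +{c}
  C via C→c a: +{c}
  S via S→a A: +{a}
  S via S→b: +{b}
  FIRST[S]={a,b}  FIRST[A]={c}  FIRST[B]={a,c}  FIRST[C]={c}
iter 2:
  A via A→B B C: +{a}
  FIRST[S]={a,b}  FIRST[A]={a,c}  FIRST[B]={a,c}  FIRST[C]={c}
iter 3: (no change)
  FIRST[S]={a,b}  FIRST[A]={a,c}  FIRST[B]={a,c}  FIRST[C]={c}

FOLLOW iteration:
initialize: $ ∈ FOLLOW(S)
round 1:
  A→B B C: FOLLOW(B) ⊇ FIRST(B) = {a,c}; new: +{a,c}
  A→C S B: FOLLOW(C) ⊇ FIRST(S) = {a,b}; new: +{a,b}
  A→C S B: FOLLOW(S) ⊇ FIRST(B) = {a,c}; new: +{a,c}
  S→a A: FOLLOW(A) ⊇ FOLLOW(S) ⊇ {$,a,c}; new: +{$,a,c}
  S→a C: FOLLOW(C) ⊇ FOLLOW(S) ⊇ {$,a,c}; new: +{$,c}
  S→b B: FOLLOW(B) ⊇ FOLLOW(S) ⊇ {$,a,c}; new: +{$}
  FOLLOW(S)={$,a,c}  FOLLOW(A)={$,a,c}  FOLLOW(B)={$,a,c}  FOLLOW(C)={$,a,b,c}
round 2: done
  FOLLOW(S)={$,a,c}  FOLLOW(A)={$,a,c}  FOLLOW(B)={$,a,c}  FOLLOW(C)={$,a,b,c}

FOLLOW(S) = ["$", "a", "c"]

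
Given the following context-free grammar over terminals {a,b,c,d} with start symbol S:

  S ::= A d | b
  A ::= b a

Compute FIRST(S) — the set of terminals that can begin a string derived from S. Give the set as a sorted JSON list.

FIRST iteration:
iter 1:
  A via A→b a: +{b}
  S via S→A d: +{b}
  FIRST[S]={b}  FIRST[A]={b}
iter 2: (no change)
  FIRST[S]={b}  FIRST[A]={b}

FIRST(S) = ["b"]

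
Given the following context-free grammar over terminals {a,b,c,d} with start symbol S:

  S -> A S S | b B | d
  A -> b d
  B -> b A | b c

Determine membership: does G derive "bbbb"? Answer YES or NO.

CNF form of G:
  S -> A X3 | T0 B | d
  A -> T0 T1
  B -> T0 A | T0 T2
  T0 -> b
  T1 -> d
  T2 -> c
  X3 -> S S

CYK table (by increasing span):
  cell(0,0) b: {T0}  orig:{}
  cell(1,1) b: {T0}  orig:{}
  cell(2,2) b: {T0}  orig:{}
  cell(3,3) b: {T0}  orig:{}
  cell(0,1) bb: ∅
  cell(1,2) bb: ∅
  cell(2,3) bb: ∅
  cell(0,2) bbb: ∅
  cell(1,3) bbb: ∅
  cell(0,3) bbbb: ∅

S ∉ T[0,3] ⇒ NO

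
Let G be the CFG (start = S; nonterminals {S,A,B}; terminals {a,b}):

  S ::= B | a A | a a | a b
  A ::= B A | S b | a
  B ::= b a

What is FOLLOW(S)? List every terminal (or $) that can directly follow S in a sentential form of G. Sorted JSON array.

FIRST iteration:
iter 1:
  A via A→a: +{a}
  B via B→b a: +{b}
  S via S→B: +{b}
  S via S→a A: +{a}
  S: {a,b}  A: {a}  B: {b}
iter 2:
  A via A→B A: +{b}
  S: {a,b}  A: {a,b}  B: {b}
iter 3: (no change)
  S: {a,b}  A: {a,b}  B: {b}

FOLLOW sets:
seed FOLLOW(S) with $
round 1:
  A→B A: FOLLOW(B) ⊇ FIRST(A) = {a,b}; new: +{a,b}
  A→S b: FOLLOW(S) ⊇ FIRST(b) = {b}; new: +{b}
  S→B: FOLLOW(B) ⊇ FOLLOW(S) ⊇ {$,b}; new: +{$}
  S→a A: FOLLOW(A) ⊇ FOLLOW(S) ⊇ {$,b}; new: +{$,b}
  S: {$,b}  A: {$,b}  B: {$,a,b}
round 2: (no change)
  S: {$,b}  A: {$,b}  B: {$,a,b}

FOLLOW(S) = ["$", "b"]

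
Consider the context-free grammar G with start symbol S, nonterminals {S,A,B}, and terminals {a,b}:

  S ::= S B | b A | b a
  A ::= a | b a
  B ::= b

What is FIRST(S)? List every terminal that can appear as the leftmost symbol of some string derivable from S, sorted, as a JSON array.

FIRST iteration:
pass 1:
  A via A→a: +{a}
  A via A→b a: +{b}
  B via B→b: +{b}
  S via S→b A: +{b}
  FIRST(S)={b}  FIRST(A)={a,b}  FIRST(B)={b}
pass 2: (no change)
  FIRST(S)={b}  FIRST(A)={a,b}  FIRST(B)={b}

FIRST(S) = ["b"]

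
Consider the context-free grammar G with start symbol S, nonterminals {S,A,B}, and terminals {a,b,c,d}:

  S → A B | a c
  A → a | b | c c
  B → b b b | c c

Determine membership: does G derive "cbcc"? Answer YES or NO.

CNF form of G:
  S -> A B | T2 T0
  A -> T0 T0 | a | b
  B -> T0 T0 | T1 X3
  T0 -> c
  T1 -> b
  T2 -> a
  X3 -> T1 T1

CYK table (by increasing span):
  cell(0,0) c: {T0}  orig:{}
  cell(1,1) b: {A,T1}  orig:{A}
  cell(2,2) c: {T0}  orig:{}
  cell(3,3) c: {T0}  orig:{}
  cell(0,1) cb: ∅
  cell(1,2) bc: ∅
  cell(2,3) cc: {A,B}
  cell(0,2) cbc: ∅
  cell(1,3) bcc: {S}
  cell(0,3) cbcc: ∅

S ∉ T[0,3] ⇒ NO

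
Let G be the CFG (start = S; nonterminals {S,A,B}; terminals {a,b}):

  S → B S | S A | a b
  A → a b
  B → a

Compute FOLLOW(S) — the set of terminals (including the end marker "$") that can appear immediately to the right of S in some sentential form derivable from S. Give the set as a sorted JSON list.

FIRST sets, iterate to fixpoint:
[1]
  A via A→a b: +{a}
  B via B→a: +{a}
  S via S→B S: +{a}
  FIRST[S]={a}  FIRST[A]={a}  FIRST[B]={a}
[2] — fixpoint
  FIRST[S]={a}  FIRST[A]={a}  FIRST[B]={a}

FOLLOW iteration:
seed FOLLOW(S) with $
pass 1:
  S→B S: FOLLOW(B) ⊇ FIRST(S) = {a}; new: +{a}
  S→S A: FOLLOW(S) ⊇ FIRST(A) = {a}; new: +{a}
  S→S A: FOLLOW(A) ⊇ FOLLOW(S) ⊇ {$,a}; new: +{$,a}
  FOLLOW[S]={$,a}  FOLLOW[A]={$,a}  FOLLOW[B]={a}
pass 2: done
  FOLLOW[S]={$,a}  FOLLOW[A]={$,a}  FOLLOW[B]={a}

FOLLOW(S) = ["$", "a"]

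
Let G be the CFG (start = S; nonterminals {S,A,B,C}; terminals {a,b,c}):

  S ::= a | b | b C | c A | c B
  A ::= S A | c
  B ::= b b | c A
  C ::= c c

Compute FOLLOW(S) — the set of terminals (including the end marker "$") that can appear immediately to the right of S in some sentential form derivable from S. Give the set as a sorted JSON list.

FIRST sets, iterate to fixpoint:
iter 1:
  A via A→c: +{c}
  B via B→b b: +{b}
  B via B→c A: +{c}
  C via C→c c: +{c}
  S via S→a: +{a}
  S via S→b: +{b}
  S via S→c A: +{c}
  FIRST[S]={a,b,c}  FIRST[A]={c}  FIRST[B]={b,c}  FIRST[C]={c}
iter 2:
  A via A→S A: +{a,b}
  FIRST[S]={a,b,c}  FIRST[A]={a,b,c}  FIRST[B]={b,c}  FIRST[C]={c}
iter 3: done
  FIRST[S]={a,b,c}  FIRST[A]={a,b,c}  FIRST[B]={b,c}  FIRST[C]={c}

FOLLOW iteration:
initialize: $ ∈ FOLLOW(S)
round 1:
  A→S A: FOLLOW(S) ⊇ FIRST(A) = {a,b,c}; new: +{a,b,c}
  S→b C: FOLLOW(C) ⊇ FOLLOW(S) ⊇ {$,a,b,c}; new: +{$,a,b,c}
  S→c A: FOLLOW(A) ⊇ FOLLOW(S) ⊇ {$,a,b,c}; new: +{$,a,b,c}
  S→c B: FOLLOW(B) ⊇ FOLLOW(S) ⊇ {$,a,b,c}; new: +{$,a,b,c}
  FOLLOW(S)={$,a,b,c}  FOLLOW(A)={$,a,b,c}  FOLLOW(B)={$,a,b,c}  FOLLOW(C)={$,a,b,c}
round 2: done
  FOLLOW(S)={$,a,b,c}  FOLLOW(A)={$,a,b,c}  FOLLOW(B)={$,a,b,c}  FOLLOW(C)={$,a,b,c}

FOLLOW(S) = ["$", "a", "b", "c"]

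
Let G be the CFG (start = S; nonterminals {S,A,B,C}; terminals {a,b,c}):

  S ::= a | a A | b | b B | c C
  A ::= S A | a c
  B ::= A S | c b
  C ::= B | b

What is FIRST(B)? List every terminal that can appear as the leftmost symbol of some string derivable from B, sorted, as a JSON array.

FIRST iteration:
[1]
  A via A→a c: +{a}
  B via B→A S: +{a}
  B via B→c b: +{c}
  C via C→B: +{a,c}
  C via C→b: +{b}
  S via S→a: +{a}
  S via S→b: +{b}
  S via S→c C: +{c}
  FIRST[S]={a,b,c}  FIRST[A]={a}  FIRST[B]={a,c}  FIRST[C]={a,b,c}
[2]
  A via A→S A: +{b,c}
  B via B→A S: +{b}
  FIRST[S]={a,b,c}  FIRST[A]={a,b,c}  FIRST[B]={a,b,c}  FIRST[C]={a,b,c}
[3] — fixpoint
  FIRST[S]={a,b,c}  FIRST[A]={a,b,c}  FIRST[B]={a,b,c}  FIRST[C]={a,b,c}

FIRST(B) = ["a", "b", "c"]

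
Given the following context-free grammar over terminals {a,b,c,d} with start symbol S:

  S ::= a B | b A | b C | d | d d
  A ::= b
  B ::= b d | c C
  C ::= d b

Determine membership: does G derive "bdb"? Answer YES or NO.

Convert to CNF:
  S -> T0 A | T0 C | T1 T1 | T3 B | d
  A -> b
  B -> T0 T1 | T2 C
  C -> T1 T0
  T0 -> b
  T1 -> d
  T2 -> c
  T3 -> a

Fill CYK table bottom-up:
  T[0,0] 'b' = {A,T0}  orig:{A}
  T[1,1] 'd' = {S,T1}  orig:{S}
  T[2,2] 'b' = {A,T0}  orig:{A}
  T[0,1] 'bd' = {B}
  T[1,2] 'db' = {C}
  T[0,2] 'bdb' = {S}

S ∈ T[0,2] ⇒ YES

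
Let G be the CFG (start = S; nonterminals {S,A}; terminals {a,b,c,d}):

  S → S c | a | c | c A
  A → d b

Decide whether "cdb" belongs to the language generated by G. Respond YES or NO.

CNF form of G:
  S -> S T2 | T2 A | a | c
  A -> T0 T1
  T0 -> d
  T1 -> b
  T2 -> c

CYK fill:
  [0..0]={S,T2}  "c"  orig:{S}
  [1..1]={T0}  "d"  orig:{}
  [2..2]={T1}  "b"  orig:{}
  [0..1]=∅  "cd"
  [1..2]={A}  "db"
  [0..2]={S}  "cdb"

S ∈ T[0,2] ⇒ YES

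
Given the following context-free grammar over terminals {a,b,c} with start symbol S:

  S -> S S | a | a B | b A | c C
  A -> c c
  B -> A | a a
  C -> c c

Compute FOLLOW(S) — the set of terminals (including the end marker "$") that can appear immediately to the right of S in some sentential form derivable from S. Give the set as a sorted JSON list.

Compute FIRST by fixpoint:
iter 1:
  A via A→c c: +{c}
  B via B→A: +{c}
  B via B→a a: +{a}
  C via C→c c: +{c}
  S via S→a: +{a}
  S via S→b A: +{b}
  S via S→c C: +{c}
  FIRST[S]={a,b,c}  FIRST[A]={c}  FIRST[B]={a,c}  FIRST[C]={c}
iter 2: (stable)
  FIRST[S]={a,b,c}  FIRST[A]={c}  FIRST[B]={a,c}  FIRST[C]={c}

FOLLOW iteration:
seed FOLLOW(S) with $
[1]
  S→S S: FOLLOW(S) ⊇ FIRST(S) = {a,b,c}; new: +{a,b,c}
  S→a B: FOLLOW(B) ⊇ FOLLOW(S) ⊇ {$,a,b,c}; new: +{$,a,b,c}
  S→b A: FOLLOW(A) ⊇ FOLLOW(S) ⊇ {$,a,b,c}; new: +{$,a,b,c}
  S→c C: FOLLOW(C) ⊇ FOLLOW(S) ⊇ {$,a,b,c}; new: +{$,a,b,c}
  FOLLOW(S)={$,a,b,c}  FOLLOW(A)={$,a,b,c}  FOLLOW(B)={$,a,b,c}  FOLLOW(C)={$,a,b,c}
[2] done
  FOLLOW(S)={$,a,b,c}  FOLLOW(A)={$,a,b,c}  FOLLOW(B)={$,a,b,c}  FOLLOW(C)={$,a,b,c}

FOLLOW(S) = ["$", "a", "b", "c"]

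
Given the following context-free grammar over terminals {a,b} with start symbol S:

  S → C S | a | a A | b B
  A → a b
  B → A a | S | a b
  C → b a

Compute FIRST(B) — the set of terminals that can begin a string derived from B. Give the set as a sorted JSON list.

FIRST sets, iterate to fixpoint:
iter 1:
  A via A→a b: +{a}
  B via B→A a: +{a}
  C via C→b a: +{b}
  S via S→C S: +{b}
  S via S→a: +{a}
  FIRST(S)={a,b}  FIRST(A)={a}  FIRST(B)={a}  FIRST(C)={b}
iter 2:
  B via B→S: +{b}
  FIRST(S)={a,b}  FIRST(A)={a}  FIRST(B)={a,b}  FIRST(C)={b}
iter 3: — fixpoint
  FIRST(S)={a,b}  FIRST(A)={a}  FIRST(B)={a,b}  FIRST(C)={b}

FIRST(B) = ["a", "b"]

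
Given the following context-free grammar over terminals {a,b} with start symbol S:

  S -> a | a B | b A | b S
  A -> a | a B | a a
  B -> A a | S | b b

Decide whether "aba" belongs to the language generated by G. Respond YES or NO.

CNF form of G:
  S -> T0 B | T1 A | T1 S | a
  A -> T0 B | T0 T0 | a
  B -> A T0 | T0 B | T1 A | T1 S | T1 T1 | a
  T0 -> a
  T1 -> b

CYK fill:
  [0..0]={A,B,S,T0}  "a"  orig:{A,B,S}
  [1..1]={T1}  "b"  orig:{}
  [2..2]={A,B,S,T0}  "a"  orig:{A,B,S}
  [0..1]=∅  "ab"
  [1..2]={B,S}  "ba"
  [0..2]={A,B,S}  "aba"

S ∈ T[0,2] ⇒ YES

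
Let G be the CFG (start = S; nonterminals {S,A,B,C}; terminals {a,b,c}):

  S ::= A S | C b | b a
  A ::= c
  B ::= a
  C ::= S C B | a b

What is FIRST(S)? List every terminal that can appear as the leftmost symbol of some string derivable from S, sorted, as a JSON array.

FIRST iteration:
iter 1:
  A via A→c: +{c}
  B via B→a: +{a}
  C via C→a b: +{a}
  S via S→A S: +{c}
  S via S→C b: +{a}
  S via S→b a: +{b}
  FIRST[S]={a,b,c}  FIRST[A]={c}  FIRST[B]={a}  FIRST[C]={a}
iter 2:
  C via C→S C B: +{b,c}
  FIRST[S]={a,b,c}  FIRST[A]={c}  FIRST[B]={a}  FIRST[C]={a,b,c}
iter 3: — fixpoint
  FIRST[S]={a,b,c}  FIRST[A]={c}  FIRST[B]={a}  FIRST[C]={a,b,c}

FIRST(S) = ["a", "b", "c"]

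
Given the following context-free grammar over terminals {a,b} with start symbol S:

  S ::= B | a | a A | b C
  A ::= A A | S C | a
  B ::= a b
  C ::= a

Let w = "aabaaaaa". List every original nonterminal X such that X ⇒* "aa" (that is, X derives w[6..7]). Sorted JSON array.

CNF form of G:
  S -> T0 A | T0 T1 | T1 C | a
  A -> A A | S C | a
  B -> T0 T1
  C -> a
  T0 -> a
  T1 -> b

CYK fill, restricted to cells inside w[6..7]:
  T[6,6] 'a' = {A,C,S,T0}  orig:{A,C,S}
  T[7,7] 'a' = {A,C,S,T0}  orig:{A,C,S}
  T[6,7] 'aa' = {A,S}

Original NTs in T[6,7] deriving "aa": ["A", "S"]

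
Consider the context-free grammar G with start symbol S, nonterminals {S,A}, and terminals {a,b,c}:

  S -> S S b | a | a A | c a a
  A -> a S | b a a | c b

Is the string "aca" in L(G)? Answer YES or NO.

CNF form of G:
  S -> S X4 | T0 A | T2 X5 | a
  A -> T0 S | T1 X3 | T2 T1
  T0 -> a
  T1 -> b
  T2 -> c
  X3 -> T0 T0
  X4 -> S T1
  X5 -> T0 T0

Fill CYK table bottom-up:
  [0..0]={S,T0}  "a"  orig:{S}
  [1..1]={T2}  "c"  orig:{}
  [2..2]={S,T0}  "a"  orig:{S}
  [0..1]=∅  "ac"
  [1..2]=∅  "ca"
  [0..2]=∅  "aca"

S ∉ T[0,2] ⇒ NO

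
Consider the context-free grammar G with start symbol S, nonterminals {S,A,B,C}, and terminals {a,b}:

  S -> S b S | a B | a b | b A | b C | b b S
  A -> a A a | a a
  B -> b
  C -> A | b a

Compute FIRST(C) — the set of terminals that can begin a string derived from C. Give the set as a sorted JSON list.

FIRST iteration:
[1]
  A via A→a A a: +{a}
  B via B→b: +{b}
  C via C→A: +{a}
  C via C→b a: +{b}
  S via S→a B: +{a}
  S via S→b A: +{b}
  FIRST(S)={a,b}  FIRST(A)={a}  FIRST(B)={b}  FIRST(C)={a,b}
[2] (stable)
  FIRST(S)={a,b}  FIRST(A)={a}  FIRST(B)={b}  FIRST(C)={a,b}

FIRST(C) = ["a", "b"]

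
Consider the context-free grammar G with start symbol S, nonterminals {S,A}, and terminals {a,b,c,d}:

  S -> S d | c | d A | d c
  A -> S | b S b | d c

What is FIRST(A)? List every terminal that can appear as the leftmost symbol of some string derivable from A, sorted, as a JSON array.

FIRST iteration:
pass 1:
  A via A→b S b: +{b}
  A via A→d c: +{d}
  S via S→c: +{c}
  S via S→d A: +{d}
  FIRST(S)={c,d}  FIRST(A)={b,d}
pass 2:
  A via A→S: +{c}
  FIRST(S)={c,d}  FIRST(A)={b,c,d}
pass 3: (stable)
  FIRST(S)={c,d}  FIRST(A)={b,c,d}

FIRST(A) = ["b", "c", "d"]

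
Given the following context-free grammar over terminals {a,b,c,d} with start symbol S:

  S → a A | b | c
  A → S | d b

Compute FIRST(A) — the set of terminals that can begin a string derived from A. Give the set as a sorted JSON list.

FIRST sets, iterate to fixpoint:
iter 1:
  A via A→d b: +{d}
  S via S→a A: +{a}
  S via S→b: +{b}
  S via S→c: +{c}
  FIRST(S)={a,b,c}  FIRST(A)={d}
iter 2:
  A via A→S: +{a,b,c}
  FIRST(S)={a,b,c}  FIRST(A)={a,b,c,d}
iter 3: — fixpoint
  FIRST(S)={a,b,c}  FIRST(A)={a,b,c,d}

FIRST(A) = ["a", "b", "c", "d"]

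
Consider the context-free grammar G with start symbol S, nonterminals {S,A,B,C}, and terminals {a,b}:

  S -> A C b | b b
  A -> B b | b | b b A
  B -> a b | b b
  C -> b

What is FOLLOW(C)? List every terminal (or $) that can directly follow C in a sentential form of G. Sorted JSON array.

FIRST iteration:
[1]
  A via A→b: +{b}
  B via B→a b: +{a}
  B via B→b b: +{b}
  C via C→b: +{b}
  S via S→A C b: +{b}
  S: {b}  A: {b}  B: {a,b}  C: {b}
[2]
  A via A→B b: +{a}
  S via S→A C b: +{a}
  S: {a,b}  A: {a,b}  B: {a,b}  C: {b}
[3] done
  S: {a,b}  A: {a,b}  B: {a,b}  C: {b}

Compute FOLLOW by fixpoint:
seed FOLLOW(S) with $
iter 1:
  A→B b: FOLLOW(B) ⊇ FIRST(b) = {b}; new: +{b}
  S→A C b: FOLLOW(A) ⊇ FIRST(C) = {b}; new: +{b}
  S→A C b: FOLLOW(C) ⊇ FIRST(b) = {b}; new: +{b}
  S: {$}  A: {b}  B: {b}  C: {b}
iter 2: (stable)
  S: {$}  A: {b}  B: {b}  C: {b}

FOLLOW(C) = ["b"]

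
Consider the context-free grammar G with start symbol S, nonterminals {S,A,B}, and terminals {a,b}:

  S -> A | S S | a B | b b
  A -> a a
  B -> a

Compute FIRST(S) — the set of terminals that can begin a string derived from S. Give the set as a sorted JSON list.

FIRST iteration:
[1]
  A via A→a a: +{a}
  B via B→a: +{a}
  S via S→A: +{a}
  S via S→b b: +{b}
  S: {a,b}  A: {a}  B: {a}
[2] (no change)
  S: {a,b}  A: {a}  B: {a}

FIRST(S) = ["a", "b"]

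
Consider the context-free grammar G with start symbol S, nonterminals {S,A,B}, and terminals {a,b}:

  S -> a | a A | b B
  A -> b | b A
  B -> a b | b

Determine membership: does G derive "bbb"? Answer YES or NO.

Convert to CNF:
  S -> T0 B | T1 A | a
  A -> T0 A | b
  B -> T1 T0 | b
  T0 -> b
  T1 -> a

CYK fill:
  T[0,0] 'b' = {A,B,T0}  orig:{A,B}
  T[1,1] 'b' = {A,B,T0}  orig:{A,B}
  T[2,2] 'b' = {A,B,T0}  orig:{A,B}
  T[0,1] 'bb' = {A,S}
  T[1,2] 'bb' = {A,S}
  T[0,2] 'bbb' = {A}

S ∉ T[0,2] ⇒ NO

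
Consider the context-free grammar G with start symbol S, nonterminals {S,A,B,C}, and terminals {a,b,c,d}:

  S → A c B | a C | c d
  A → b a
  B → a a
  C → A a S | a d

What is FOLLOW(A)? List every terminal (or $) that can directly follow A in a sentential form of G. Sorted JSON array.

FIRST iteration:
pass 1:
  A via A→b a: +{b}
  B via B→a a: +{a}
  C via C→A a S: +{b}
  C via C→a d: +{a}
  S via S→A c B: +{b}
  S via S→a C: +{a}
  S via S→c d: +{c}
  S: {a,b,c}  A: {b}  B: {a}  C: {a,b}
pass 2: (stable)
  S: {a,b,c}  A: {b}  B: {a}  C: {a,b}

FOLLOW sets:
FOLLOW(S) := {$}
iter 1:
  C→A a S: FOLLOW(A) ⊇ FIRST(a) = {a}; new: +{a}
  S→A c B: FOLLOW(A) ⊇ FIRST(c) = {c}; new: +{c}
  S→A c B: FOLLOW(B) ⊇ FOLLOW(S) ⊇ {$}; new: +{$}
  S→a C: FOLLOW(C) ⊇ FOLLOW(S) ⊇ {$}; new: +{$}
  S: {$}  A: {a,c}  B: {$}  C: {$}
iter 2: (no change)
  S: {$}  A: {a,c}  B: {$}  C: {$}

FOLLOW(A) = ["a", "c"]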